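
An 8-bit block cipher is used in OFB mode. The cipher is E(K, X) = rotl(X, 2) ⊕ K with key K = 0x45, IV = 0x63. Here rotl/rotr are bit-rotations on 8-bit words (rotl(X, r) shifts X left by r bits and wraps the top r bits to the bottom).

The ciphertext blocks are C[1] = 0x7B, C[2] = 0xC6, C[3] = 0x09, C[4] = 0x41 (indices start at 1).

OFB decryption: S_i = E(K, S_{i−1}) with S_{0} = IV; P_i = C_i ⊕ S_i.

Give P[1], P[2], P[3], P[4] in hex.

P[1]: S = E(K, 0x63) = 0xC8; 0x7B ⊕ 0xC8 = 0xB3.
P[2]: S = E(K, 0xC8) = 0x66; 0xC6 ⊕ 0x66 = 0xA0.
P[3]: S = E(K, 0x66) = 0xDC; 0x09 ⊕ 0xDC = 0xD5.
P[4]: S = E(K, 0xDC) = 0x36; 0x41 ⊕ 0x36 = 0x77.

P[1] = 0xB3, P[2] = 0xA0, P[3] = 0xD5, P[4] = 0x77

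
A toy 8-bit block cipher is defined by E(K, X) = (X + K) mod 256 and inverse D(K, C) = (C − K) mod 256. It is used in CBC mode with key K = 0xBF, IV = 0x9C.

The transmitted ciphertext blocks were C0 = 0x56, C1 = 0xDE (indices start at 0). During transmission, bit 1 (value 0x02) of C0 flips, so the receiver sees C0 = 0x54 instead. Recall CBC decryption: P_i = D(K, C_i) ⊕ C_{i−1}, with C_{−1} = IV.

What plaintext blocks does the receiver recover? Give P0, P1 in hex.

P0 = 0x09, P1 = 0x4B

Only C0 changed, to 0x54. In CBC, a change in C_i garbles P_i and flips the same bit in P_{i+1}. Decrypting the received ciphertext:
P0: D(K, 0x54) = 0x95; 0x95 ⊕ 0x9C = 0x09.
P1: D(K, 0xDE) = 0x1F; 0x1F ⊕ 0x54 = 0x4B.
Blocks that differ from the original plaintext: P0, P1.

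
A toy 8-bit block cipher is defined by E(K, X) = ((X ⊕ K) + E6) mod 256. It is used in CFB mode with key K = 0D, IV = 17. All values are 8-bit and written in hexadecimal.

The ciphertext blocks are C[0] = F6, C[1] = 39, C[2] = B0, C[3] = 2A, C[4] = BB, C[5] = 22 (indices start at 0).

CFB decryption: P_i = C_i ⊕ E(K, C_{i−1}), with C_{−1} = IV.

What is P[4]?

P[4]: E(K, 2A) = 0D; BB ⊕ 0D = B6.

P[4] = B6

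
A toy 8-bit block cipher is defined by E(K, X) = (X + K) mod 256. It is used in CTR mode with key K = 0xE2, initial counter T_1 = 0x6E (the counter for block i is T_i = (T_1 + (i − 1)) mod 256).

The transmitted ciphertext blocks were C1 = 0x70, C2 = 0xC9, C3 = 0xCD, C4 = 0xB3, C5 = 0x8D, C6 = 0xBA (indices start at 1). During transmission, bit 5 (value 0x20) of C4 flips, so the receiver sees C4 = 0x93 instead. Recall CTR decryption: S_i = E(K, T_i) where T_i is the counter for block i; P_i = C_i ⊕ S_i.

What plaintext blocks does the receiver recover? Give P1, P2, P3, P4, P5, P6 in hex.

Only C4 changed, to 0x93. In CTR, a change in C_i flips the same bit in P_i only; the keystream is unaffected. Decrypting the received ciphertext:
P1: T = 0x6E, S = E(K, T) = 0x50; 0x70 ⊕ 0x50 = 0x20.
P2: T = 0x6F, S = E(K, T) = 0x51; 0xC9 ⊕ 0x51 = 0x98.
P3: T = 0x70, S = E(K, T) = 0x52; 0xCD ⊕ 0x52 = 0x9F.
P4: T = 0x71, S = E(K, T) = 0x53; 0x93 ⊕ 0x53 = 0xC0.
P5: T = 0x72, S = E(K, T) = 0x54; 0x8D ⊕ 0x54 = 0xD9.
P6: T = 0x73, S = E(K, T) = 0x55; 0xBA ⊕ 0x55 = 0xEF.
Blocks that differ from the original plaintext: P4.

P1 = 0x20, P2 = 0x98, P3 = 0x9F, P4 = 0xC0, P5 = 0xD9, P6 = 0xEF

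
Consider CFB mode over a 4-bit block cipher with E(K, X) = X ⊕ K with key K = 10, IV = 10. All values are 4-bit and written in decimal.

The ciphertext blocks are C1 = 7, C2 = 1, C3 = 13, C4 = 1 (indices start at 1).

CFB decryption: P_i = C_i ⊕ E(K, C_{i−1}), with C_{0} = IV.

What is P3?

P3 = 6

P3: E(K, 1) = 11; 13 ⊕ 11 = 6.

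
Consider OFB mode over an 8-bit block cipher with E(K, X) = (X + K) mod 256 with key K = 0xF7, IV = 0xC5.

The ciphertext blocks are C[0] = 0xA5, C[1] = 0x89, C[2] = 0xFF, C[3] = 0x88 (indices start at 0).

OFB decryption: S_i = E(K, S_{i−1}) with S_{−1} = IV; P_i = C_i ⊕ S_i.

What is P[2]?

P[2] = 0x55

P[0]: S = E(K, 0xC5) = 0xBC; 0xA5 ⊕ 0xBC = 0x19.
P[1]: S = E(K, 0xBC) = 0xB3; 0x89 ⊕ 0xB3 = 0x3A.
P[2]: S = E(K, 0xB3) = 0xAA; 0xFF ⊕ 0xAA = 0x55.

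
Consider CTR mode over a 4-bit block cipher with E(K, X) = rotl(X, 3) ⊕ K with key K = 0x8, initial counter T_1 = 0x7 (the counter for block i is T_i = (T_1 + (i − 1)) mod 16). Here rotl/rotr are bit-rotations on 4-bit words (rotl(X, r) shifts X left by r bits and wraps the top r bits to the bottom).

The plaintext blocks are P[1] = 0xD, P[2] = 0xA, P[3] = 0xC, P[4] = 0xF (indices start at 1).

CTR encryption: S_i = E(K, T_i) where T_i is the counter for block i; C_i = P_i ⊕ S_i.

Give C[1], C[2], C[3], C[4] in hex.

C[1]: T = 0x7, S = E(K, T) = 0x3; 0xD ⊕ 0x3 = 0xE.
C[2]: T = 0x8, S = E(K, T) = 0xC; 0xA ⊕ 0xC = 0x6.
C[3]: T = 0x9, S = E(K, T) = 0x4; 0xC ⊕ 0x4 = 0x8.
C[4]: T = 0xA, S = E(K, T) = 0xD; 0xF ⊕ 0xD = 0x2.

C[1] = 0xE, C[2] = 0x6, C[3] = 0x8, C[4] = 0x2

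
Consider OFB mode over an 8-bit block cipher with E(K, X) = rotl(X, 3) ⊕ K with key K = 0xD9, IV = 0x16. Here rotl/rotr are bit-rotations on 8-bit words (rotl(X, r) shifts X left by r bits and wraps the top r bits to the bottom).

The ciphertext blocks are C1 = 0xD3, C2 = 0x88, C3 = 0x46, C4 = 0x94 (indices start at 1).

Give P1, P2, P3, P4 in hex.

OFB decryption: S_i = E(K, S_{i−1}) with S_{0} = IV; P_i = C_i ⊕ S_i.
P1: S = E(K, 0x16) = 0x69; 0xD3 ⊕ 0x69 = 0xBA.
P2: S = E(K, 0x69) = 0x92; 0x88 ⊕ 0x92 = 0x1A.
P3: S = E(K, 0x92) = 0x4D; 0x46 ⊕ 0x4D = 0x0B.
P4: S = E(K, 0x4D) = 0xB3; 0x94 ⊕ 0xB3 = 0x27.

P1 = 0xBA, P2 = 0x1A, P3 = 0x0B, P4 = 0x27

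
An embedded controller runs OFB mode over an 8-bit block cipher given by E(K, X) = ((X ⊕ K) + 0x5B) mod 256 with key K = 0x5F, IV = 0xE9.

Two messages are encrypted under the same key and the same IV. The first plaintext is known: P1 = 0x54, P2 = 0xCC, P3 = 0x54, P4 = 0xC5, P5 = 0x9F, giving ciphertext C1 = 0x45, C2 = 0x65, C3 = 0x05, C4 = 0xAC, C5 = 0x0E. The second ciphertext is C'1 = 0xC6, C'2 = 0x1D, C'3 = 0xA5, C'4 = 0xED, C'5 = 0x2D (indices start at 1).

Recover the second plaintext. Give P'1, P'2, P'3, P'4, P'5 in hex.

In OFB with a reused IV, both messages share the same keystream S_i, so C_i ⊕ C'_i = P_i ⊕ P'_i and thus P'_i = P_i ⊕ C_i ⊕ C'_i.
P'1: 0x54 ⊕ 0x45 ⊕ 0xC6 = 0xD7.
P'2: 0xCC ⊕ 0x65 ⊕ 0x1D = 0xB4.
P'3: 0x54 ⊕ 0x05 ⊕ 0xA5 = 0xF4.
P'4: 0xC5 ⊕ 0xAC ⊕ 0xED = 0x84.
P'5: 0x9F ⊕ 0x0E ⊕ 0x2D = 0xBC.

P'1 = 0xD7, P'2 = 0xB4, P'3 = 0xF4, P'4 = 0x84, P'5 = 0xBC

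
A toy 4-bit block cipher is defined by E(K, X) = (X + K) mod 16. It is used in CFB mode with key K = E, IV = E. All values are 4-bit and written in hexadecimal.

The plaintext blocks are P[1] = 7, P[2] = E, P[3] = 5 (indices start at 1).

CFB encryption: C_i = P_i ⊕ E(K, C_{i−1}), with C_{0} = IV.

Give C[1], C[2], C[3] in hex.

C[1] = B, C[2] = 7, C[3] = 0

C[1]: E(K, E) = C; 7 ⊕ C = B.
C[2]: E(K, B) = 9; E ⊕ 9 = 7.
C[3]: E(K, 7) = 5; 5 ⊕ 5 = 0.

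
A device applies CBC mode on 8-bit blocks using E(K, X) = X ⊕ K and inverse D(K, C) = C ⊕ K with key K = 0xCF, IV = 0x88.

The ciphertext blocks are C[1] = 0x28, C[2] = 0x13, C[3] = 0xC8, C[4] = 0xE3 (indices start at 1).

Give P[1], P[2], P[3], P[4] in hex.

P[1] = 0x6F, P[2] = 0xF4, P[3] = 0x14, P[4] = 0xE4

CBC decryption: P_i = D(K, C_i) ⊕ C_{i−1}, with C_{0} = IV.
P[1]: D(K, 0x28) = 0xE7; 0xE7 ⊕ 0x88 = 0x6F.
P[2]: D(K, 0x13) = 0xDC; 0xDC ⊕ 0x28 = 0xF4.
P[3]: D(K, 0xC8) = 0x07; 0x07 ⊕ 0x13 = 0x14.
P[4]: D(K, 0xE3) = 0x2C; 0x2C ⊕ 0xC8 = 0xE4.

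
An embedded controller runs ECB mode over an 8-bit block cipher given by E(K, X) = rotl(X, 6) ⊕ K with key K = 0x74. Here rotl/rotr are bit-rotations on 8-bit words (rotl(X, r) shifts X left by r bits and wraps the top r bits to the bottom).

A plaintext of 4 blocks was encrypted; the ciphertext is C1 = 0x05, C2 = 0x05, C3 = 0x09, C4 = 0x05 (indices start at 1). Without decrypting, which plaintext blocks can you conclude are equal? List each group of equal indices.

ECB encrypts each block independently with the same key, so equal ciphertext blocks imply equal plaintext blocks.
C1 = C2 = C4 = 0x05, so P1 = P2 = P4.

P1 = P2 = P4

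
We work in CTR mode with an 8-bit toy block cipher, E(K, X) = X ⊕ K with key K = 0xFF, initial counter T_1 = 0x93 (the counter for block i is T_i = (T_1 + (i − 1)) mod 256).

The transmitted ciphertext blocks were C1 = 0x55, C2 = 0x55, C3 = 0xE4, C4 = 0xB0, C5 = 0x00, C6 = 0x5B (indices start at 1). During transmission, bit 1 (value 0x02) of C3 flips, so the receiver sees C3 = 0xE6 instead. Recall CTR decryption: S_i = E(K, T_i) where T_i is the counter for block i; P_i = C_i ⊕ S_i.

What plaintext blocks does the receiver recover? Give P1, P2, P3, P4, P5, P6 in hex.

Only C3 changed, to 0xE6. In CTR, a change in C_i flips the same bit in P_i only; the keystream is unaffected. Decrypting the received ciphertext:
P1: T = 0x93, S = E(K, T) = 0x6C; 0x55 ⊕ 0x6C = 0x39.
P2: T = 0x94, S = E(K, T) = 0x6B; 0x55 ⊕ 0x6B = 0x3E.
P3: T = 0x95, S = E(K, T) = 0x6A; 0xE6 ⊕ 0x6A = 0x8C.
P4: T = 0x96, S = E(K, T) = 0x69; 0xB0 ⊕ 0x69 = 0xD9.
P5: T = 0x97, S = E(K, T) = 0x68; 0x00 ⊕ 0x68 = 0x68.
P6: T = 0x98, S = E(K, T) = 0x67; 0x5B ⊕ 0x67 = 0x3C.
Blocks that differ from the original plaintext: P3.

P1 = 0x39, P2 = 0x3E, P3 = 0x8C, P4 = 0xD9, P5 = 0x68, P6 = 0x3C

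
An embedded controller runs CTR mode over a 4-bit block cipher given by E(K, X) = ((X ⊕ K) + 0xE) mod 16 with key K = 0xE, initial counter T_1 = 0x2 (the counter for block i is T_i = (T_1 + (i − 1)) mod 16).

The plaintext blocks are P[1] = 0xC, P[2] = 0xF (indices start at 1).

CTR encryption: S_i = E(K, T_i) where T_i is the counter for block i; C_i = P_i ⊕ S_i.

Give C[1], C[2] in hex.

C[1] = 0x6, C[2] = 0x4

C[1]: T = 0x2, S = E(K, T) = 0xA; 0xC ⊕ 0xA = 0x6.
C[2]: T = 0x3, S = E(K, T) = 0xB; 0xF ⊕ 0xB = 0x4.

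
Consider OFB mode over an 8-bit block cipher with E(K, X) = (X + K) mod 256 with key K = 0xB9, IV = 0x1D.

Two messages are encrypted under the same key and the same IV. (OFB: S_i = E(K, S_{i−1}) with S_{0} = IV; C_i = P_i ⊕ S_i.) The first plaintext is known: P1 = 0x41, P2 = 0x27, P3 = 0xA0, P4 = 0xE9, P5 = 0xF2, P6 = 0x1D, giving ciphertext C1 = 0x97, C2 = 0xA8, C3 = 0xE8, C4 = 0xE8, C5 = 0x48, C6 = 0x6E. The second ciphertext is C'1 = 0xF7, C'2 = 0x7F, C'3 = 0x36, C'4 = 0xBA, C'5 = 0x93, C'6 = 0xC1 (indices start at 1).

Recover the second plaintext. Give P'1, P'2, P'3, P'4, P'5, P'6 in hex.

In OFB with a reused IV, both messages share the same keystream S_i, so C_i ⊕ C'_i = P_i ⊕ P'_i and thus P'_i = P_i ⊕ C_i ⊕ C'_i.
P'1: 0x41 ⊕ 0x97 ⊕ 0xF7 = 0x21.
P'2: 0x27 ⊕ 0xA8 ⊕ 0x7F = 0xF0.
P'3: 0xA0 ⊕ 0xE8 ⊕ 0x36 = 0x7E.
P'4: 0xE9 ⊕ 0xE8 ⊕ 0xBA = 0xBB.
P'5: 0xF2 ⊕ 0x48 ⊕ 0x93 = 0x29.
P'6: 0x1D ⊕ 0x6E ⊕ 0xC1 = 0xB2.

P'1 = 0x21, P'2 = 0xF0, P'3 = 0x7E, P'4 = 0xBB, P'5 = 0x29, P'6 = 0xB2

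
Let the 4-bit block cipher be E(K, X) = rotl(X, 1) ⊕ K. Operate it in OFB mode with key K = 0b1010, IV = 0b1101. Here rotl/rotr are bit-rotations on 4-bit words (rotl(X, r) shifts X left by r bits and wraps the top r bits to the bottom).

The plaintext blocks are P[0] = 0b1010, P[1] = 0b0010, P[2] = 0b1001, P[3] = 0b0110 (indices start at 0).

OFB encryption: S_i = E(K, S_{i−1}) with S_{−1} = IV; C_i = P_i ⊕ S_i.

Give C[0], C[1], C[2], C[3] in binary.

C[0]: S = E(K, 0b1101) = 0b0001; 0b1010 ⊕ 0b0001 = 0b1011.
C[1]: S = E(K, 0b0001) = 0b1000; 0b0010 ⊕ 0b1000 = 0b1010.
C[2]: S = E(K, 0b1000) = 0b1011; 0b1001 ⊕ 0b1011 = 0b0010.
C[3]: S = E(K, 0b1011) = 0b1101; 0b0110 ⊕ 0b1101 = 0b1011.

C[0] = 0b1011, C[1] = 0b1010, C[2] = 0b0010, C[3] = 0b1011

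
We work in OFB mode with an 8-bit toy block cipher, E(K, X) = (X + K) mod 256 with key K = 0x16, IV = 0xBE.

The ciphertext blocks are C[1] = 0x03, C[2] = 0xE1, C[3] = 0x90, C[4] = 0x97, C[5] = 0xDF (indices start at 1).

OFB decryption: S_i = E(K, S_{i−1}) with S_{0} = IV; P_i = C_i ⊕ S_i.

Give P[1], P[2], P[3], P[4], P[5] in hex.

P[1]: S = E(K, 0xBE) = 0xD4; 0x03 ⊕ 0xD4 = 0xD7.
P[2]: S = E(K, 0xD4) = 0xEA; 0xE1 ⊕ 0xEA = 0x0B.
P[3]: S = E(K, 0xEA) = 0x00; 0x90 ⊕ 0x00 = 0x90.
P[4]: S = E(K, 0x00) = 0x16; 0x97 ⊕ 0x16 = 0x81.
P[5]: S = E(K, 0x16) = 0x2C; 0xDF ⊕ 0x2C = 0xF3.

P[1] = 0xD7, P[2] = 0x0B, P[3] = 0x90, P[4] = 0x81, P[5] = 0xF3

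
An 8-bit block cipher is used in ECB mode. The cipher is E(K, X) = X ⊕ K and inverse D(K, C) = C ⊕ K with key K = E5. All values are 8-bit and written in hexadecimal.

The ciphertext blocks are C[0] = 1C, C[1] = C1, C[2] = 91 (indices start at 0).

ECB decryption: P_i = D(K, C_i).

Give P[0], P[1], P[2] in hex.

P[0]: D(K, 1C) = F9.
P[1]: D(K, C1) = 24.
P[2]: D(K, 91) = 74.

P[0] = F9, P[1] = 24, P[2] = 74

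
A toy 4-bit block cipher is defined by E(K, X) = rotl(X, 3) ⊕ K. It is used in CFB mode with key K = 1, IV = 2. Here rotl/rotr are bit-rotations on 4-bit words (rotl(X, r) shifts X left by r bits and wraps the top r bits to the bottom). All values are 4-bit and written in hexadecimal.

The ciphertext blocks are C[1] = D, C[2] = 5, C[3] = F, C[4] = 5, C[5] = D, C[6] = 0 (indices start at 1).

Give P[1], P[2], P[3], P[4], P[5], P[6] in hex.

P[1] = D, P[2] = A, P[3] = 4, P[4] = B, P[5] = 6, P[6] = F

CFB decryption: P_i = C_i ⊕ E(K, C_{i−1}), with C_{0} = IV.
P[1]: E(K, 2) = 0; D ⊕ 0 = D.
P[2]: E(K, D) = F; 5 ⊕ F = A.
P[3]: E(K, 5) = B; F ⊕ B = 4.
P[4]: E(K, F) = E; 5 ⊕ E = B.
P[5]: E(K, 5) = B; D ⊕ B = 6.
P[6]: E(K, D) = F; 0 ⊕ F = F.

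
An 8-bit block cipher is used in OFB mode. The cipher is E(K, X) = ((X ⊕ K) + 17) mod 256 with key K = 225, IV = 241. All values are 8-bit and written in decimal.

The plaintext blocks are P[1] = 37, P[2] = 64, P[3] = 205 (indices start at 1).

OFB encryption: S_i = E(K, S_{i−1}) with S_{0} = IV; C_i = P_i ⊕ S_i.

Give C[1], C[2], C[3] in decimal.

C[1]: S = E(K, 241) = 33; 37 ⊕ 33 = 4.
C[2]: S = E(K, 33) = 209; 64 ⊕ 209 = 145.
C[3]: S = E(K, 209) = 65; 205 ⊕ 65 = 140.

C[1] = 4, C[2] = 145, C[3] = 140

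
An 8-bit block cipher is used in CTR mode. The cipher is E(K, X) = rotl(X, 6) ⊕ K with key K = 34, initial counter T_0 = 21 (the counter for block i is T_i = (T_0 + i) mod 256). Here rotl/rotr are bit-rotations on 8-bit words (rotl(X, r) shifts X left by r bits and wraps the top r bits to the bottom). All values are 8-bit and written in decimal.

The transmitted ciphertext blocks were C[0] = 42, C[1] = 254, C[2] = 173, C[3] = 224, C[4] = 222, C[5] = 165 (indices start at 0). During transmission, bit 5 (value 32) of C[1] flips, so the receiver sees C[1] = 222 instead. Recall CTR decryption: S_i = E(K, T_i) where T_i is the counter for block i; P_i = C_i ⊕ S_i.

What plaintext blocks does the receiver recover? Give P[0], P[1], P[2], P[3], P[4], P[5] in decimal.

Only C[1] changed, to 222. In CTR, a change in C_i flips the same bit in P_i only; the keystream is unaffected. Decrypting the received ciphertext:
P[0]: T = 21, S = E(K, T) = 103; 42 ⊕ 103 = 77.
P[1]: T = 22, S = E(K, T) = 167; 222 ⊕ 167 = 121.
P[2]: T = 23, S = E(K, T) = 231; 173 ⊕ 231 = 74.
P[3]: T = 24, S = E(K, T) = 36; 224 ⊕ 36 = 196.
P[4]: T = 25, S = E(K, T) = 100; 222 ⊕ 100 = 186.
P[5]: T = 26, S = E(K, T) = 164; 165 ⊕ 164 = 1.
Blocks that differ from the original plaintext: P[1].

P[0] = 77, P[1] = 121, P[2] = 74, P[3] = 196, P[4] = 186, P[5] = 1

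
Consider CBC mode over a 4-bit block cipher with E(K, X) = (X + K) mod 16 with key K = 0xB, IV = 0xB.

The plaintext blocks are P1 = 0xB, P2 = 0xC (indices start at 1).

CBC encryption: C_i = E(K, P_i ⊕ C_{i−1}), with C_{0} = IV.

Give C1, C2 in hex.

C1 = 0xB, C2 = 0x2

C1: P1 ⊕ 0xB = 0x0; E(K, 0x0) = 0xB.
C2: P2 ⊕ 0xB = 0x7; E(K, 0x7) = 0x2.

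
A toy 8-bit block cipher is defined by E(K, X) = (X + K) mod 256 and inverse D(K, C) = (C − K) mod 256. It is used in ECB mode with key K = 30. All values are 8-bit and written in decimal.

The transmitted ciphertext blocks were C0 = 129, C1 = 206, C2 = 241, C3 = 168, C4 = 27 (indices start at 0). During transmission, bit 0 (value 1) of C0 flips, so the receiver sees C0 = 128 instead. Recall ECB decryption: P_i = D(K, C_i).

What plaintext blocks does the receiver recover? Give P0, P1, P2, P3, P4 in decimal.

Only C0 changed, to 128. In ECB, a change in C_i affects only P_i. Decrypting the received ciphertext:
P0: D(K, 128) = 98.
P1: D(K, 206) = 176.
P2: D(K, 241) = 211.
P3: D(K, 168) = 138.
P4: D(K, 27) = 253.
Blocks that differ from the original plaintext: P0.

P0 = 98, P1 = 176, P2 = 211, P3 = 138, P4 = 253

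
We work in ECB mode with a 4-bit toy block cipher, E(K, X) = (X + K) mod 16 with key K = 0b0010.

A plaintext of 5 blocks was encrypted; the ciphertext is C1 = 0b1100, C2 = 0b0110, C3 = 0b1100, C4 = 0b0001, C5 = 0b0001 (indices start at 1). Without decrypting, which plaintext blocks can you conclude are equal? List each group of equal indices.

ECB encrypts each block independently with the same key, so equal ciphertext blocks imply equal plaintext blocks.
C1 = C3 = 0b1100, so P1 = P3.
C4 = C5 = 0b0001, so P4 = P5.

P1 = P3; P4 = P5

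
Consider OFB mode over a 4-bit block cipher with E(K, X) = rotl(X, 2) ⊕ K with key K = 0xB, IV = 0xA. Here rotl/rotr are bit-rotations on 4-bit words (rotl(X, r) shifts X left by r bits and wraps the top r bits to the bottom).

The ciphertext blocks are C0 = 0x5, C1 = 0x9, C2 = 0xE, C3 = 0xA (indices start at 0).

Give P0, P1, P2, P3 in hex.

OFB decryption: S_i = E(K, S_{i−1}) with S_{−1} = IV; P_i = C_i ⊕ S_i.
P0: S = E(K, 0xA) = 0x1; 0x5 ⊕ 0x1 = 0x4.
P1: S = E(K, 0x1) = 0xF; 0x9 ⊕ 0xF = 0x6.
P2: S = E(K, 0xF) = 0x4; 0xE ⊕ 0x4 = 0xA.
P3: S = E(K, 0x4) = 0xA; 0xA ⊕ 0xA = 0x0.

P0 = 0x4, P1 = 0x6, P2 = 0xA, P3 = 0x0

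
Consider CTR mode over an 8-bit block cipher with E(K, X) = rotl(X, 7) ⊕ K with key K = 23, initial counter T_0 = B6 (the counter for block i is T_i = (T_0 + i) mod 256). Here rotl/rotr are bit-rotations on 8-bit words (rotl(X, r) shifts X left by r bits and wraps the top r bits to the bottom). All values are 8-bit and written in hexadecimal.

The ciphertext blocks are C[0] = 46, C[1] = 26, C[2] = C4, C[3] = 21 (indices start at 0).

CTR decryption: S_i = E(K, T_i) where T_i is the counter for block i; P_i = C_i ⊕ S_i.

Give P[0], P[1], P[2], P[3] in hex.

P[0] = 3E, P[1] = DE, P[2] = BB, P[3] = DE

P[0]: T = B6, S = E(K, T) = 78; 46 ⊕ 78 = 3E.
P[1]: T = B7, S = E(K, T) = F8; 26 ⊕ F8 = DE.
P[2]: T = B8, S = E(K, T) = 7F; C4 ⊕ 7F = BB.
P[3]: T = B9, S = E(K, T) = FF; 21 ⊕ FF = DE.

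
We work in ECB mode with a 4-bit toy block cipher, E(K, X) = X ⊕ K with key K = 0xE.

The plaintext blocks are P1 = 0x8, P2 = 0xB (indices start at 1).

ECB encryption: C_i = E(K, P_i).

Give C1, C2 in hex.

C1 = 0x6, C2 = 0x5

C1: E(K, 0x8) = 0x6.
C2: E(K, 0xB) = 0x5.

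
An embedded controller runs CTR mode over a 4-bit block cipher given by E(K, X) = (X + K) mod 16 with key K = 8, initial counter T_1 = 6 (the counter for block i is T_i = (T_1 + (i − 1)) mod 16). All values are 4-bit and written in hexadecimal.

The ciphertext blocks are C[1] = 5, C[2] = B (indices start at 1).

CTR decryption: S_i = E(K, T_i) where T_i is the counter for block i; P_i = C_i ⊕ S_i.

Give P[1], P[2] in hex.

P[1]: T = 6, S = E(K, T) = E; 5 ⊕ E = B.
P[2]: T = 7, S = E(K, T) = F; B ⊕ F = 4.

P[1] = B, P[2] = 4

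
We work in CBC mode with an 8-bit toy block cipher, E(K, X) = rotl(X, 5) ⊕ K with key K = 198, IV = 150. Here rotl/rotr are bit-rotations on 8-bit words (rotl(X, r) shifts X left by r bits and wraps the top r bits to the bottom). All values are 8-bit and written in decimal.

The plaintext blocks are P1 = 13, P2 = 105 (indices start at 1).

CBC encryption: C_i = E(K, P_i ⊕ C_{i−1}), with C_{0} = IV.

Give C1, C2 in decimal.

C1: P1 ⊕ 150 = 155; E(K, 155) = 181.
C2: P2 ⊕ 181 = 220; E(K, 220) = 93.

C1 = 181, C2 = 93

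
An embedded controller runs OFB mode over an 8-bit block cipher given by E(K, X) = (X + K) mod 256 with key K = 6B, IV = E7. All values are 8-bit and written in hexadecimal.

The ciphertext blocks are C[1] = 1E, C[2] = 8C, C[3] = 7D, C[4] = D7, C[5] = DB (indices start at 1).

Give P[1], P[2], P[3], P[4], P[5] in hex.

OFB decryption: S_i = E(K, S_{i−1}) with S_{0} = IV; P_i = C_i ⊕ S_i.
P[1]: S = E(K, E7) = 52; 1E ⊕ 52 = 4C.
P[2]: S = E(K, 52) = BD; 8C ⊕ BD = 31.
P[3]: S = E(K, BD) = 28; 7D ⊕ 28 = 55.
P[4]: S = E(K, 28) = 93; D7 ⊕ 93 = 44.
P[5]: S = E(K, 93) = FE; DB ⊕ FE = 25.

P[1] = 4C, P[2] = 31, P[3] = 55, P[4] = 44, P[5] = 25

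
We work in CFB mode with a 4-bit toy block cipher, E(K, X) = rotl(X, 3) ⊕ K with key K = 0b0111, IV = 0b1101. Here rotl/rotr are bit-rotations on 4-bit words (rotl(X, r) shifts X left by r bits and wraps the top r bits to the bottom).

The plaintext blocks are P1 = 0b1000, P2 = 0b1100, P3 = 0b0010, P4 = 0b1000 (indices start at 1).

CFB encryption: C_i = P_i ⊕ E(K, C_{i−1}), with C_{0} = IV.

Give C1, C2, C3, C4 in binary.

C1 = 0b0001, C2 = 0b0011, C3 = 0b1100, C4 = 0b1001

C1: E(K, 0b1101) = 0b1001; 0b1000 ⊕ 0b1001 = 0b0001.
C2: E(K, 0b0001) = 0b1111; 0b1100 ⊕ 0b1111 = 0b0011.
C3: E(K, 0b0011) = 0b1110; 0b0010 ⊕ 0b1110 = 0b1100.
C4: E(K, 0b1100) = 0b0001; 0b1000 ⊕ 0b0001 = 0b1001.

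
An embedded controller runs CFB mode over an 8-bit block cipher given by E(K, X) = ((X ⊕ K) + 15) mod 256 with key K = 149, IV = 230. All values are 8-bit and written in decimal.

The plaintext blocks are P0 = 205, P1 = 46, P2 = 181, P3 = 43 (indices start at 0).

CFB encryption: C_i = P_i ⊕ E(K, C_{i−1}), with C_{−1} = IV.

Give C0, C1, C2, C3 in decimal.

C0: E(K, 230) = 130; 205 ⊕ 130 = 79.
C1: E(K, 79) = 233; 46 ⊕ 233 = 199.
C2: E(K, 199) = 97; 181 ⊕ 97 = 212.
C3: E(K, 212) = 80; 43 ⊕ 80 = 123.

C0 = 79, C1 = 199, C2 = 212, C3 = 123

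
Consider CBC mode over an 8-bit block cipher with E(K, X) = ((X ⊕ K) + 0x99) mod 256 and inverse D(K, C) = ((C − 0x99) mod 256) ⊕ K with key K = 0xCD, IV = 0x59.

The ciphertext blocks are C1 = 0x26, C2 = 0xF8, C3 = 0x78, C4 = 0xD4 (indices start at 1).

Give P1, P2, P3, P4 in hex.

P1 = 0x19, P2 = 0xB4, P3 = 0xEA, P4 = 0x8E

CBC decryption: P_i = D(K, C_i) ⊕ C_{i−1}, with C_{0} = IV.
P1: D(K, 0x26) = 0x40; 0x40 ⊕ 0x59 = 0x19.
P2: D(K, 0xF8) = 0x92; 0x92 ⊕ 0x26 = 0xB4.
P3: D(K, 0x78) = 0x12; 0x12 ⊕ 0xF8 = 0xEA.
P4: D(K, 0xD4) = 0xF6; 0xF6 ⊕ 0x78 = 0x8E.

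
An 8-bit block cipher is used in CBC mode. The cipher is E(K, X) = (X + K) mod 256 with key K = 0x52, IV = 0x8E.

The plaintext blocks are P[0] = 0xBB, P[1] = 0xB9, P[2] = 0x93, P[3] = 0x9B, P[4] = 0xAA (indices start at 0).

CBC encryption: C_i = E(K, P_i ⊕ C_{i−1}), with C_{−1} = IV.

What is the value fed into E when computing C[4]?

0x8A

C[0]: P[0] ⊕ 0x8E = 0x35; E(K, 0x35) = 0x87.
C[1]: P[1] ⊕ 0x87 = 0x3E; E(K, 0x3E) = 0x90.
C[2]: P[2] ⊕ 0x90 = 0x03; E(K, 0x03) = 0x55.
C[3]: P[3] ⊕ 0x55 = 0xCE; E(K, 0xCE) = 0x20.
C[4]: P[4] ⊕ 0x20 = 0x8A; E(K, 0x8A) = 0xDC.
So the input to E for block [4] is 0x8A.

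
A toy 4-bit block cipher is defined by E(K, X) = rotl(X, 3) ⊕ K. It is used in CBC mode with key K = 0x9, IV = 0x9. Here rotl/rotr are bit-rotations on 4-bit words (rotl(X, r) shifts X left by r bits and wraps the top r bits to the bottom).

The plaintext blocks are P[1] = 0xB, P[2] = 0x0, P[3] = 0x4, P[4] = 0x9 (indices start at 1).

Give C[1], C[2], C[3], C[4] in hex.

C[1] = 0x8, C[2] = 0xD, C[3] = 0x5, C[4] = 0xF

CBC encryption: C_i = E(K, P_i ⊕ C_{i−1}), with C_{0} = IV.
C[1]: P[1] ⊕ 0x9 = 0x2; E(K, 0x2) = 0x8.
C[2]: P[2] ⊕ 0x8 = 0x8; E(K, 0x8) = 0xD.
C[3]: P[3] ⊕ 0xD = 0x9; E(K, 0x9) = 0x5.
C[4]: P[4] ⊕ 0x5 = 0xC; E(K, 0xC) = 0xF.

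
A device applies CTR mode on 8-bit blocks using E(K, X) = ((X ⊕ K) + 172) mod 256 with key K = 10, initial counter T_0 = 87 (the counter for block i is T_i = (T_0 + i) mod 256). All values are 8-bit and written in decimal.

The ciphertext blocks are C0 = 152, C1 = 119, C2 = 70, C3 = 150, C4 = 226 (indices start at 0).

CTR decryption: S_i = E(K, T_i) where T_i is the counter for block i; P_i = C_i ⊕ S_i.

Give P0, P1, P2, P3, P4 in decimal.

P0 = 145, P1 = 137, P2 = 185, P3 = 106, P4 = 31

P0: T = 87, S = E(K, T) = 9; 152 ⊕ 9 = 145.
P1: T = 88, S = E(K, T) = 254; 119 ⊕ 254 = 137.
P2: T = 89, S = E(K, T) = 255; 70 ⊕ 255 = 185.
P3: T = 90, S = E(K, T) = 252; 150 ⊕ 252 = 106.
P4: T = 91, S = E(K, T) = 253; 226 ⊕ 253 = 31.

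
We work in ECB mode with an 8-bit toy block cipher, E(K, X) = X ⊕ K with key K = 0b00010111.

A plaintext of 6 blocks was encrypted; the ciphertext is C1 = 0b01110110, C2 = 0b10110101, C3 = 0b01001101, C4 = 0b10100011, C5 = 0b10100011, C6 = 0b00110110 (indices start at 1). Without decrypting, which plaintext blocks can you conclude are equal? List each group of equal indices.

P4 = P5

ECB encrypts each block independently with the same key, so equal ciphertext blocks imply equal plaintext blocks.
C4 = C5 = 0b10100011, so P4 = P5.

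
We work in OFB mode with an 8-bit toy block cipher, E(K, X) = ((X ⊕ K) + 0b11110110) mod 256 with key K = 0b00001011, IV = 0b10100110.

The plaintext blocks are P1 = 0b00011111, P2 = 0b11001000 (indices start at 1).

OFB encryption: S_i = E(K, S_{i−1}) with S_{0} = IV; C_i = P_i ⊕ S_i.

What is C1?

C1: S = E(K, 0b10100110) = 0b10100011; 0b00011111 ⊕ 0b10100011 = 0b10111100.

C1 = 0b10111100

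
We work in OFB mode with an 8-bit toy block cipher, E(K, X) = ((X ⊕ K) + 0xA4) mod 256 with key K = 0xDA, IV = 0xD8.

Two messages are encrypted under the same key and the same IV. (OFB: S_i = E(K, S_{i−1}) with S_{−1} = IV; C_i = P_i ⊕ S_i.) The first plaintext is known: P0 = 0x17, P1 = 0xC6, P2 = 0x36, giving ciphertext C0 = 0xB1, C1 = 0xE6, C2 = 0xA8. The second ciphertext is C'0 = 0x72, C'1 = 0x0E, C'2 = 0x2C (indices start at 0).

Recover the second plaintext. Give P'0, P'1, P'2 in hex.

P'0 = 0xD4, P'1 = 0x2E, P'2 = 0xB2

In OFB with a reused IV, both messages share the same keystream S_i, so C_i ⊕ C'_i = P_i ⊕ P'_i and thus P'_i = P_i ⊕ C_i ⊕ C'_i.
P'0: 0x17 ⊕ 0xB1 ⊕ 0x72 = 0xD4.
P'1: 0xC6 ⊕ 0xE6 ⊕ 0x0E = 0x2E.
P'2: 0x36 ⊕ 0xA8 ⊕ 0x2C = 0xB2.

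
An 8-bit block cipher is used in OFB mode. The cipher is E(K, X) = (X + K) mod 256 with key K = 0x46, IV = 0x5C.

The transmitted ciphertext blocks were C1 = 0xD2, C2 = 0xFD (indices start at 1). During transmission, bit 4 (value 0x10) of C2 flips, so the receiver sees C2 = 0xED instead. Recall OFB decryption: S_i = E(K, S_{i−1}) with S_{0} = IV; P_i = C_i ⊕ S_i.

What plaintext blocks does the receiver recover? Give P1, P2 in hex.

Only C2 changed, to 0xED. In OFB, a change in C_i flips the same bit in P_i only; the keystream is unaffected. Decrypting the received ciphertext:
P1: S = E(K, 0x5C) = 0xA2; 0xD2 ⊕ 0xA2 = 0x70.
P2: S = E(K, 0xA2) = 0xE8; 0xED ⊕ 0xE8 = 0x05.
Blocks that differ from the original plaintext: P2.

P1 = 0x70, P2 = 0x05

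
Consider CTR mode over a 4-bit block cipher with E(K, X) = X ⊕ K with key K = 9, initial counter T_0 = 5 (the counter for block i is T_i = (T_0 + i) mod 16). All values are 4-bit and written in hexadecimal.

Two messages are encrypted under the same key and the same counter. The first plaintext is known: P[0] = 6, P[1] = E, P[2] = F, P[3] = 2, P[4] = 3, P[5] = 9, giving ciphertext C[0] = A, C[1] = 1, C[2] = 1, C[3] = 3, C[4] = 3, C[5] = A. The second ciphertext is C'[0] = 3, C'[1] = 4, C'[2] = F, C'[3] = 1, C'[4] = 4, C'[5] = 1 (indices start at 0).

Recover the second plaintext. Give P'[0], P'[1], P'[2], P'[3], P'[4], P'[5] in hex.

P'[0] = F, P'[1] = B, P'[2] = 1, P'[3] = 0, P'[4] = 4, P'[5] = 2

In CTR with a reused counter, both messages share the same keystream S_i, so C_i ⊕ C'_i = P_i ⊕ P'_i and thus P'_i = P_i ⊕ C_i ⊕ C'_i.
P'[0]: 6 ⊕ A ⊕ 3 = F.
P'[1]: E ⊕ 1 ⊕ 4 = B.
P'[2]: F ⊕ 1 ⊕ F = 1.
P'[3]: 2 ⊕ 3 ⊕ 1 = 0.
P'[4]: 3 ⊕ 3 ⊕ 4 = 4.
P'[5]: 9 ⊕ A ⊕ 1 = 2.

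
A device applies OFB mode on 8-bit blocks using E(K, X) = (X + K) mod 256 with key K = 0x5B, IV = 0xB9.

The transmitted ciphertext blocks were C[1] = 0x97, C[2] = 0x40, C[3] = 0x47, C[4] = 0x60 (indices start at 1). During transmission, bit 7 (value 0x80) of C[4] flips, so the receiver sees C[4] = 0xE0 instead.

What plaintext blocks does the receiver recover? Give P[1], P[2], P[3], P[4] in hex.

P[1] = 0x83, P[2] = 0x2F, P[3] = 0x8D, P[4] = 0xC5

OFB decryption: S_i = E(K, S_{i−1}) with S_{0} = IV; P_i = C_i ⊕ S_i.
Only C[4] changed, to 0xE0. In OFB, a change in C_i flips the same bit in P_i only; the keystream is unaffected. Decrypting the received ciphertext:
P[1]: S = E(K, 0xB9) = 0x14; 0x97 ⊕ 0x14 = 0x83.
P[2]: S = E(K, 0x14) = 0x6F; 0x40 ⊕ 0x6F = 0x2F.
P[3]: S = E(K, 0x6F) = 0xCA; 0x47 ⊕ 0xCA = 0x8D.
P[4]: S = E(K, 0xCA) = 0x25; 0xE0 ⊕ 0x25 = 0xC5.
Blocks that differ from the original plaintext: P[4].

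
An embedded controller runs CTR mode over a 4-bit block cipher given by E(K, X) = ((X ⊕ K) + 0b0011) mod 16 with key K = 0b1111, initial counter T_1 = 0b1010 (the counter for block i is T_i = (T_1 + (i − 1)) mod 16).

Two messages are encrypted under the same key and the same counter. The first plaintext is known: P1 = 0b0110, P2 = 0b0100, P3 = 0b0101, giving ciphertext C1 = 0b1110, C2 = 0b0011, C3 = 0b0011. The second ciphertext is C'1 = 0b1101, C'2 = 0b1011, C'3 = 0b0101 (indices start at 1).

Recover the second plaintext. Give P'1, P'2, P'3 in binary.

P'1 = 0b0101, P'2 = 0b1100, P'3 = 0b0011

In CTR with a reused counter, both messages share the same keystream S_i, so C_i ⊕ C'_i = P_i ⊕ P'_i and thus P'_i = P_i ⊕ C_i ⊕ C'_i.
P'1: 0b0110 ⊕ 0b1110 ⊕ 0b1101 = 0b0101.
P'2: 0b0100 ⊕ 0b0011 ⊕ 0b1011 = 0b1100.
P'3: 0b0101 ⊕ 0b0011 ⊕ 0b0101 = 0b0011.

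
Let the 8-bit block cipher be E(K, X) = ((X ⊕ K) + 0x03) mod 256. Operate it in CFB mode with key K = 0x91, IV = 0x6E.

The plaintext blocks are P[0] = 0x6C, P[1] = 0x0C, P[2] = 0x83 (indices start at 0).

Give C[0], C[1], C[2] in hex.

C[0] = 0x6E, C[1] = 0x0E, C[2] = 0x21

CFB encryption: C_i = P_i ⊕ E(K, C_{i−1}), with C_{−1} = IV.
C[0]: E(K, 0x6E) = 0x02; 0x6C ⊕ 0x02 = 0x6E.
C[1]: E(K, 0x6E) = 0x02; 0x0C ⊕ 0x02 = 0x0E.
C[2]: E(K, 0x0E) = 0xA2; 0x83 ⊕ 0xA2 = 0x21.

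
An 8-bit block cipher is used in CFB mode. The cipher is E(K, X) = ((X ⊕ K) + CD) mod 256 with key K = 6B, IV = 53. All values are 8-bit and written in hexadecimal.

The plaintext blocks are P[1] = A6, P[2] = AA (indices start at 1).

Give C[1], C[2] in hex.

CFB encryption: C_i = P_i ⊕ E(K, C_{i−1}), with C_{0} = IV.
C[1]: E(K, 53) = 05; A6 ⊕ 05 = A3.
C[2]: E(K, A3) = 95; AA ⊕ 95 = 3F.

C[1] = A3, C[2] = 3F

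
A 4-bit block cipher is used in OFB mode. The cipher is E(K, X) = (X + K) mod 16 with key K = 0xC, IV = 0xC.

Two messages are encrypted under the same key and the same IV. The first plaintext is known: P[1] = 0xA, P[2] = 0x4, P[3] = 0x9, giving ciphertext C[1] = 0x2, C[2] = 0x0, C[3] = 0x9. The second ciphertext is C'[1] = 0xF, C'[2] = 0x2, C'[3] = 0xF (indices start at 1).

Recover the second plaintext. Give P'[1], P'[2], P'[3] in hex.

P'[1] = 0x7, P'[2] = 0x6, P'[3] = 0xF

In OFB with a reused IV, both messages share the same keystream S_i, so C_i ⊕ C'_i = P_i ⊕ P'_i and thus P'_i = P_i ⊕ C_i ⊕ C'_i.
P'[1]: 0xA ⊕ 0x2 ⊕ 0xF = 0x7.
P'[2]: 0x4 ⊕ 0x0 ⊕ 0x2 = 0x6.
P'[3]: 0x9 ⊕ 0x9 ⊕ 0xF = 0xF.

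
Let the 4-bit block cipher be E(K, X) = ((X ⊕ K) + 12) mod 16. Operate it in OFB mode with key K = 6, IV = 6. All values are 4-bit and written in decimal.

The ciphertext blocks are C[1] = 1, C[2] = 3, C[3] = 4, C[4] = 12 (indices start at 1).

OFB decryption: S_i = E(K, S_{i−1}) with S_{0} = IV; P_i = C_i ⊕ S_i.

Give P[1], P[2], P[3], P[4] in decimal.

P[1]: S = E(K, 6) = 12; 1 ⊕ 12 = 13.
P[2]: S = E(K, 12) = 6; 3 ⊕ 6 = 5.
P[3]: S = E(K, 6) = 12; 4 ⊕ 12 = 8.
P[4]: S = E(K, 12) = 6; 12 ⊕ 6 = 10.

P[1] = 13, P[2] = 5, P[3] = 8, P[4] = 10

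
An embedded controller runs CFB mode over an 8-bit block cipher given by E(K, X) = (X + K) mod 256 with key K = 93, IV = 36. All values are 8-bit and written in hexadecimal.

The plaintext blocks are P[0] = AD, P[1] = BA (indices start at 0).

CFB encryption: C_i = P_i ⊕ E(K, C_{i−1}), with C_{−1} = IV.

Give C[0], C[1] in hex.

C[0] = 64, C[1] = 4D

C[0]: E(K, 36) = C9; AD ⊕ C9 = 64.
C[1]: E(K, 64) = F7; BA ⊕ F7 = 4D.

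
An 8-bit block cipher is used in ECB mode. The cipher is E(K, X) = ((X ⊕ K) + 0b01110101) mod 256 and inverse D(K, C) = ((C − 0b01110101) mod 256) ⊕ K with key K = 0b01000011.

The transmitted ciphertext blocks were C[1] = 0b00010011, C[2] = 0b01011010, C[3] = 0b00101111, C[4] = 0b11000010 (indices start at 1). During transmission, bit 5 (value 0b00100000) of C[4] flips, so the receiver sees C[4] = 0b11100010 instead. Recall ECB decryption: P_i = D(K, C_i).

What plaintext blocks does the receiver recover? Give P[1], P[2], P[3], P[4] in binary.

Only C[4] changed, to 0b11100010. In ECB, a change in C_i affects only P_i. Decrypting the received ciphertext:
P[1]: D(K, 0b00010011) = 0b11011101.
P[2]: D(K, 0b01011010) = 0b10100110.
P[3]: D(K, 0b00101111) = 0b11111001.
P[4]: D(K, 0b11100010) = 0b00101110.
Blocks that differ from the original plaintext: P[4].

P[1] = 0b11011101, P[2] = 0b10100110, P[3] = 0b11111001, P[4] = 0b00101110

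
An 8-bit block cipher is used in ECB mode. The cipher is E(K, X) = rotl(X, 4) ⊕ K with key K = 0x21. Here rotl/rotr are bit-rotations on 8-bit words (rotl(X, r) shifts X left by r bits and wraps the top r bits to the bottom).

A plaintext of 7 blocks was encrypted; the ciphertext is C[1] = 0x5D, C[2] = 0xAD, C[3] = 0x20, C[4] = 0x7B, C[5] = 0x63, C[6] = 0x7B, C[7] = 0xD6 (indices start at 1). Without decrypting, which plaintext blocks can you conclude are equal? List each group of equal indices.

P[4] = P[6]

ECB encrypts each block independently with the same key, so equal ciphertext blocks imply equal plaintext blocks.
C[4] = C[6] = 0x7B, so P[4] = P[6].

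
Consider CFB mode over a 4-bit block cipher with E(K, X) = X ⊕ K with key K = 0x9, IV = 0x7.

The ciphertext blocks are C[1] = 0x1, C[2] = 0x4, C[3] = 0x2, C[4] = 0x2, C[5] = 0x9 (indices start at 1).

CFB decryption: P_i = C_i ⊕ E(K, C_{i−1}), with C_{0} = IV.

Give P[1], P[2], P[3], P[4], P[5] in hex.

P[1]: E(K, 0x7) = 0xE; 0x1 ⊕ 0xE = 0xF.
P[2]: E(K, 0x1) = 0x8; 0x4 ⊕ 0x8 = 0xC.
P[3]: E(K, 0x4) = 0xD; 0x2 ⊕ 0xD = 0xF.
P[4]: E(K, 0x2) = 0xB; 0x2 ⊕ 0xB = 0x9.
P[5]: E(K, 0x2) = 0xB; 0x9 ⊕ 0xB = 0x2.

P[1] = 0xF, P[2] = 0xC, P[3] = 0xF, P[4] = 0x9, P[5] = 0x2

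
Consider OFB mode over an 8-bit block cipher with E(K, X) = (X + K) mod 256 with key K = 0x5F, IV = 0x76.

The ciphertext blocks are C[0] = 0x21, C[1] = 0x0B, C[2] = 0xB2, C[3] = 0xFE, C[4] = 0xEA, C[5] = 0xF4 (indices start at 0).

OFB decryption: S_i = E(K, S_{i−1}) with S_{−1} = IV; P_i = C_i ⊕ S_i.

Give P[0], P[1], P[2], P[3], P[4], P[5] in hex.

P[0] = 0xF4, P[1] = 0x3F, P[2] = 0x21, P[3] = 0x0C, P[4] = 0xBB, P[5] = 0x44

P[0]: S = E(K, 0x76) = 0xD5; 0x21 ⊕ 0xD5 = 0xF4.
P[1]: S = E(K, 0xD5) = 0x34; 0x0B ⊕ 0x34 = 0x3F.
P[2]: S = E(K, 0x34) = 0x93; 0xB2 ⊕ 0x93 = 0x21.
P[3]: S = E(K, 0x93) = 0xF2; 0xFE ⊕ 0xF2 = 0x0C.
P[4]: S = E(K, 0xF2) = 0x51; 0xEA ⊕ 0x51 = 0xBB.
P[5]: S = E(K, 0x51) = 0xB0; 0xF4 ⊕ 0xB0 = 0x44.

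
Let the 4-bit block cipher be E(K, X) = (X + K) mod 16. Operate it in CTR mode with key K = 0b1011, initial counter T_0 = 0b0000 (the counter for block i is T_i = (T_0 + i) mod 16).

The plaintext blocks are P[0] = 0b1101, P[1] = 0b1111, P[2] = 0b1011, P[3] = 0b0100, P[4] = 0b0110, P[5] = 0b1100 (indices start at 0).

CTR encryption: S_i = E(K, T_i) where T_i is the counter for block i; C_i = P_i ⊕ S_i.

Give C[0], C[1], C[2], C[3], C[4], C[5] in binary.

C[0] = 0b0110, C[1] = 0b0011, C[2] = 0b0110, C[3] = 0b1010, C[4] = 0b1001, C[5] = 0b1100

C[0]: T = 0b0000, S = E(K, T) = 0b1011; 0b1101 ⊕ 0b1011 = 0b0110.
C[1]: T = 0b0001, S = E(K, T) = 0b1100; 0b1111 ⊕ 0b1100 = 0b0011.
C[2]: T = 0b0010, S = E(K, T) = 0b1101; 0b1011 ⊕ 0b1101 = 0b0110.
C[3]: T = 0b0011, S = E(K, T) = 0b1110; 0b0100 ⊕ 0b1110 = 0b1010.
C[4]: T = 0b0100, S = E(K, T) = 0b1111; 0b0110 ⊕ 0b1111 = 0b1001.
C[5]: T = 0b0101, S = E(K, T) = 0b0000; 0b1100 ⊕ 0b0000 = 0b1100.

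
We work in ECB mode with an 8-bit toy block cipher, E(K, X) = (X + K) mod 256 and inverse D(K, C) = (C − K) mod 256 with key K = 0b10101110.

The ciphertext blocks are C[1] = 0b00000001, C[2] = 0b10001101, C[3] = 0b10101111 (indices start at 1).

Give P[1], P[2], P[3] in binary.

P[1] = 0b01010011, P[2] = 0b11011111, P[3] = 0b00000001

ECB decryption: P_i = D(K, C_i).
P[1]: D(K, 0b00000001) = 0b01010011.
P[2]: D(K, 0b10001101) = 0b11011111.
P[3]: D(K, 0b10101111) = 0b00000001.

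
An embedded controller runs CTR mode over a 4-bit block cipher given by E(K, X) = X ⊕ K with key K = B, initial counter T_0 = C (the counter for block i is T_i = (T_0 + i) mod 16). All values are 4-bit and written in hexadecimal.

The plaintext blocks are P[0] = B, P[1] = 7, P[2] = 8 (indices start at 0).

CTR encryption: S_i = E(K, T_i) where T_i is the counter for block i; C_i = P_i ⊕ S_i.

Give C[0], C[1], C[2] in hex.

C[0] = C, C[1] = 1, C[2] = D

C[0]: T = C, S = E(K, T) = 7; B ⊕ 7 = C.
C[1]: T = D, S = E(K, T) = 6; 7 ⊕ 6 = 1.
C[2]: T = E, S = E(K, T) = 5; 8 ⊕ 5 = D.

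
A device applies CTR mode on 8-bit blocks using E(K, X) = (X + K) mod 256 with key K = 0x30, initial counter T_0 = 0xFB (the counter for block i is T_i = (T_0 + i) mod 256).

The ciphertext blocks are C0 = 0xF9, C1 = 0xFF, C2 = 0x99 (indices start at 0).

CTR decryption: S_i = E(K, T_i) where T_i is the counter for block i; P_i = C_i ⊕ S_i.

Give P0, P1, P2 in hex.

P0 = 0xD2, P1 = 0xD3, P2 = 0xB4

P0: T = 0xFB, S = E(K, T) = 0x2B; 0xF9 ⊕ 0x2B = 0xD2.
P1: T = 0xFC, S = E(K, T) = 0x2C; 0xFF ⊕ 0x2C = 0xD3.
P2: T = 0xFD, S = E(K, T) = 0x2D; 0x99 ⊕ 0x2D = 0xB4.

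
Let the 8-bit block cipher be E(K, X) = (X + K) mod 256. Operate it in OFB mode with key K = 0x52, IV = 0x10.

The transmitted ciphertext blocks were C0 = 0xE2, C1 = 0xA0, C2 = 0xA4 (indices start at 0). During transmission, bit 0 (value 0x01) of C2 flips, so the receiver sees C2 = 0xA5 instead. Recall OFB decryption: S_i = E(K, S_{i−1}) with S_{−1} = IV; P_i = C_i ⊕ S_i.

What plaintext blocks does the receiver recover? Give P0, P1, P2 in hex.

Only C2 changed, to 0xA5. In OFB, a change in C_i flips the same bit in P_i only; the keystream is unaffected. Decrypting the received ciphertext:
P0: S = E(K, 0x10) = 0x62; 0xE2 ⊕ 0x62 = 0x80.
P1: S = E(K, 0x62) = 0xB4; 0xA0 ⊕ 0xB4 = 0x14.
P2: S = E(K, 0xB4) = 0x06; 0xA5 ⊕ 0x06 = 0xA3.
Blocks that differ from the original plaintext: P2.

P0 = 0x80, P1 = 0x14, P2 = 0xA3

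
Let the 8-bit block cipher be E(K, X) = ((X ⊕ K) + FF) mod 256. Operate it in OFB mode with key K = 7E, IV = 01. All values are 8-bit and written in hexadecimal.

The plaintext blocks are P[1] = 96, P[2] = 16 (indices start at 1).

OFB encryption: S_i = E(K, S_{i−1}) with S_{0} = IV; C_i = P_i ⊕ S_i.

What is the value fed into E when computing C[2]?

C[1]: S = E(K, 01) = 7E; 96 ⊕ 7E = E8.
C[2]: S = E(K, 7E) = FF; 16 ⊕ FF = E9.
So the input to E for block [2] is 7E.

7E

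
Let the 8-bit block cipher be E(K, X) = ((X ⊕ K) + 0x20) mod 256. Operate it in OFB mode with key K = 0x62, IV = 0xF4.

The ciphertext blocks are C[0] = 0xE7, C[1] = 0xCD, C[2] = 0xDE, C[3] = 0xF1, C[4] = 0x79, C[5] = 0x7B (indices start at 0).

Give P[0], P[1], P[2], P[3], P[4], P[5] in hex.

P[0] = 0x51, P[1] = 0x39, P[2] = 0x68, P[3] = 0x05, P[4] = 0xCF, P[5] = 0x8F

OFB decryption: S_i = E(K, S_{i−1}) with S_{−1} = IV; P_i = C_i ⊕ S_i.
P[0]: S = E(K, 0xF4) = 0xB6; 0xE7 ⊕ 0xB6 = 0x51.
P[1]: S = E(K, 0xB6) = 0xF4; 0xCD ⊕ 0xF4 = 0x39.
P[2]: S = E(K, 0xF4) = 0xB6; 0xDE ⊕ 0xB6 = 0x68.
P[3]: S = E(K, 0xB6) = 0xF4; 0xF1 ⊕ 0xF4 = 0x05.
P[4]: S = E(K, 0xF4) = 0xB6; 0x79 ⊕ 0xB6 = 0xCF.
P[5]: S = E(K, 0xB6) = 0xF4; 0x7B ⊕ 0xF4 = 0x8F.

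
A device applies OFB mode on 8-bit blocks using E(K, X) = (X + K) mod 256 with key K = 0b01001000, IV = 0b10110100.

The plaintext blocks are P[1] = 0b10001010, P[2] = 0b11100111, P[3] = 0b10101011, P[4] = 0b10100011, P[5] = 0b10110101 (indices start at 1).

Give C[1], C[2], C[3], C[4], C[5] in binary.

C[1] = 0b01110110, C[2] = 0b10100011, C[3] = 0b00100111, C[4] = 0b01110111, C[5] = 0b10101001

OFB encryption: S_i = E(K, S_{i−1}) with S_{0} = IV; C_i = P_i ⊕ S_i.
C[1]: S = E(K, 0b10110100) = 0b11111100; 0b10001010 ⊕ 0b11111100 = 0b01110110.
C[2]: S = E(K, 0b11111100) = 0b01000100; 0b11100111 ⊕ 0b01000100 = 0b10100011.
C[3]: S = E(K, 0b01000100) = 0b10001100; 0b10101011 ⊕ 0b10001100 = 0b00100111.
C[4]: S = E(K, 0b10001100) = 0b11010100; 0b10100011 ⊕ 0b11010100 = 0b01110111.
C[5]: S = E(K, 0b11010100) = 0b00011100; 0b10110101 ⊕ 0b00011100 = 0b10101001.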